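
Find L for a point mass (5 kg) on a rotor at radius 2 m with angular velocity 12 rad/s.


Given: m = 5 kg, r = 2 m, omega = 12 rad/s
For a point mass: I = m*r^2
I = 5*2^2 = 5*4 = 20
L = I*omega = 20*12
L = 240 kg*m^2/s

240 kg*m^2/s


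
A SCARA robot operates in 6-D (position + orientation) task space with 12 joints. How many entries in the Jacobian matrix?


Given: task space dimension = 6, joints = 12
Jacobian is a 6 x 12 matrix
Total entries = rows * columns
Total = 6 * 12
Total = 72

72


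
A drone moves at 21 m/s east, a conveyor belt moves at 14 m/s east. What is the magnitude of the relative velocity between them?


Given: v_A = 21 m/s east, v_B = 14 m/s east
Both move in the same direction; relative speed = |v_A - v_B|
|21 - 14| = |7|
= 7 m/s

7 m/s


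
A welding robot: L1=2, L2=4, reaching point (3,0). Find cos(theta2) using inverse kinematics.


Given: L1 = 2, L2 = 4, target (x, y) = (3, 0)
Using cos(theta2) = (x^2 + y^2 - L1^2 - L2^2) / (2*L1*L2)
x^2 + y^2 = 3^2 + 0 = 9
L1^2 + L2^2 = 4 + 16 = 20
Numerator = 9 - 20 = -11
Denominator = 2*2*4 = 16
cos(theta2) = -11/16 = -11/16

-11/16


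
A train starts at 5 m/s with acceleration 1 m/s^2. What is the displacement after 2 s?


Given: v0 = 5 m/s, a = 1 m/s^2, t = 2 s
Using s = v0*t + (1/2)*a*t^2
s = 5*2 + (1/2)*1*2^2
s = 10 + (1/2)*4
s = 10 + 2
s = 12

12 m


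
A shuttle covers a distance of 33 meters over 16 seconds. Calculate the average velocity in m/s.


Given: distance d = 33 m, time t = 16 s
Using v = d / t
v = 33 / 16
v = 33/16 m/s

33/16 m/s


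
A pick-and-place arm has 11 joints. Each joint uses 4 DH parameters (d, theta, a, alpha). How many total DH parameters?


Given: 11 joints, 4 DH parameters per joint (d, theta, a, alpha)
Total DH parameters = number_of_joints * 4
Total = 11 * 4
Total = 44

44


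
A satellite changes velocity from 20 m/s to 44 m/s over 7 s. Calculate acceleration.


Given: initial velocity v0 = 20 m/s, final velocity v = 44 m/s, time t = 7 s
Using a = (v - v0) / t
a = (44 - 20) / 7
a = 24 / 7
a = 24/7 m/s^2

24/7 m/s^2


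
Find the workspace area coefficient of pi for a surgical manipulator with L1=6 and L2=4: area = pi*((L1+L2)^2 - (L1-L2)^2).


Given: L1 = 6, L2 = 4
(L1+L2)^2 = (10)^2 = 100
(L1-L2)^2 = (2)^2 = 4
Difference = 100 - 4 = 96
This equals 4*L1*L2 = 4*6*4 = 96
Workspace area = 96*pi

96


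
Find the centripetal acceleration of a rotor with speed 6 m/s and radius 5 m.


Given: v = 6 m/s, r = 5 m
Using a_c = v^2 / r
a_c = 6^2 / 5
a_c = 36 / 5
a_c = 36/5 m/s^2

36/5 m/s^2


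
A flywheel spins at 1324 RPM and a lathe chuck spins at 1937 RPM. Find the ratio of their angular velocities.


Given: RPM_A = 1324, RPM_B = 1937
omega = 2*pi*RPM/60, so omega_A/omega_B = RPM_A / RPM_B
omega_A/omega_B = 1324 / 1937
omega_A/omega_B = 1324/1937

1324/1937


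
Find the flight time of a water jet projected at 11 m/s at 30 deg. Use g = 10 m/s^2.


Given: v0 = 11 m/s, theta = 30 deg, g = 10 m/s^2
sin(30) = 1/2
Using T = 2*v0*sin(theta) / g
T = 2*11*1/2 / 10
T = 11 / 10
T = 11/10 s

11/10 s


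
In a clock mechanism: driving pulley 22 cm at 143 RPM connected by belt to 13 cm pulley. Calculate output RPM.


Given: D1 = 22 cm, w1 = 143 RPM, D2 = 13 cm
Using D1*w1 = D2*w2
w2 = D1*w1 / D2
w2 = 22*143 / 13
w2 = 3146 / 13
w2 = 242 RPM

242 RPM


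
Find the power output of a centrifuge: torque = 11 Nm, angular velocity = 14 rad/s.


Given: tau = 11 Nm, omega = 14 rad/s
Using P = tau * omega
P = 11 * 14
P = 154 W

154 W


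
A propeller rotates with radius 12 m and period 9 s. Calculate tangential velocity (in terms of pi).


Given: radius r = 12 m, period T = 9 s
Using v = 2*pi*r / T
v = 2*pi*12 / 9
v = 24*pi / 9
v = 8/3*pi m/s

8/3*pi m/s


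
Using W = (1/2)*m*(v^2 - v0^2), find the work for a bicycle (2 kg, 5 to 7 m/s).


Given: m = 2 kg, v0 = 5 m/s, v = 7 m/s
Using W = (1/2)*m*(v^2 - v0^2)
v^2 = 7^2 = 49
v0^2 = 5^2 = 25
v^2 - v0^2 = 49 - 25 = 24
W = (1/2)*2*24 = 24 J

24 J


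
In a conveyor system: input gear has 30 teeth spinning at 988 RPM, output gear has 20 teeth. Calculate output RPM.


Given: N1 = 30 teeth, w1 = 988 RPM, N2 = 20 teeth
Using N1*w1 = N2*w2
w2 = N1*w1 / N2
w2 = 30*988 / 20
w2 = 29640 / 20
w2 = 1482 RPM

1482 RPM


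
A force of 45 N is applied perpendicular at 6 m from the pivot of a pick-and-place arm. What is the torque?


Given: F = 45 N, r = 6 m, angle = 90 deg (perpendicular)
Using tau = F * r * sin(90)
sin(90) = 1
tau = 45 * 6 * 1
tau = 270 Nm

270 Nm


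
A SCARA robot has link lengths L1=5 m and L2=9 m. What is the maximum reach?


Given: L1 = 5 m, L2 = 9 m
For a 2-link planar arm, max reach = L1 + L2 (fully extended)
Max reach = 5 + 9
Max reach = 14 m

14 m


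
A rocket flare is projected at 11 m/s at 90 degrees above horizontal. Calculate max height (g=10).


Given: v0 = 11 m/s, theta = 90 deg, g = 10 m/s^2
sin^2(90) = 1
Using H = v0^2 * sin^2(theta) / (2*g)
H = 11^2 * 1 / (2*10)
H = 121 * 1 / 20
H = 121 / 20
H = 121/20 m

121/20 m


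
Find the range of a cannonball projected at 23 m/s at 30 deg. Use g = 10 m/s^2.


Given: v0 = 23 m/s, theta = 30 deg, g = 10 m/s^2
sin(2*30) = sin(60) = sqrt(3)/2
Using R = v0^2 * sin(2*theta) / g
R = 23^2 * (sqrt(3)/2) / 10
R = 529 * sqrt(3) / 20
R = 529/20*sqrt(3) m

529/20*sqrt(3) m


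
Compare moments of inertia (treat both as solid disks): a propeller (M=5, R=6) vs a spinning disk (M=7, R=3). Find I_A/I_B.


Given: M1=5 kg, R1=6 m, M2=7 kg, R2=3 m
For a disk: I = (1/2)*M*R^2, so I_A/I_B = (M1*R1^2)/(M2*R2^2)
M1*R1^2 = 5*36 = 180
M2*R2^2 = 7*9 = 63
I_A/I_B = 180/63 = 20/7

20/7


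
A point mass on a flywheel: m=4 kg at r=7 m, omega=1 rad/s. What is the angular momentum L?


Given: m = 4 kg, r = 7 m, omega = 1 rad/s
For a point mass: I = m*r^2
I = 4*7^2 = 4*49 = 196
L = I*omega = 196*1
L = 196 kg*m^2/s

196 kg*m^2/s


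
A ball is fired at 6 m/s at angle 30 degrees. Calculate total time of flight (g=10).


Given: v0 = 6 m/s, theta = 30 deg, g = 10 m/s^2
sin(30) = 1/2
Using T = 2*v0*sin(theta) / g
T = 2*6*1/2 / 10
T = 6 / 10
T = 3/5 s

3/5 s


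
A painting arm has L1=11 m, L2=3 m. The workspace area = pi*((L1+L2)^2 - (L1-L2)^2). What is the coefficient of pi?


Given: L1 = 11, L2 = 3
(L1+L2)^2 = (14)^2 = 196
(L1-L2)^2 = (8)^2 = 64
Difference = 196 - 64 = 132
This equals 4*L1*L2 = 4*11*3 = 132
Workspace area = 132*pi

132


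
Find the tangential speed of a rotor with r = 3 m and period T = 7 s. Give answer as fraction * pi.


Given: radius r = 3 m, period T = 7 s
Using v = 2*pi*r / T
v = 2*pi*3 / 7
v = 6*pi / 7
v = 6/7*pi m/s

6/7*pi m/s


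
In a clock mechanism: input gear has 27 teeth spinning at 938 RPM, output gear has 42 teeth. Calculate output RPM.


Given: N1 = 27 teeth, w1 = 938 RPM, N2 = 42 teeth
Using N1*w1 = N2*w2
w2 = N1*w1 / N2
w2 = 27*938 / 42
w2 = 25326 / 42
w2 = 603 RPM

603 RPM


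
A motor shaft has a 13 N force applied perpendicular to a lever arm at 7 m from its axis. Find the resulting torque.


Given: F = 13 N, r = 7 m, angle = 90 deg (perpendicular)
Using tau = F * r * sin(90)
sin(90) = 1
tau = 13 * 7 * 1
tau = 91 Nm

91 Nm


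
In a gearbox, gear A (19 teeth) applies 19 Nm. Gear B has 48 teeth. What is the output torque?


Given: N1 = 19, N2 = 48, T1 = 19 Nm
Using T2/T1 = N2/N1
T2 = T1 * N2 / N1
T2 = 19 * 48 / 19
T2 = 912 / 19
T2 = 48 Nm

48 Nm


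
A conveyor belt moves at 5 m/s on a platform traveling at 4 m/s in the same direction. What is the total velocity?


Given: object velocity = 5 m/s, platform velocity = 4 m/s (same direction)
Using classical velocity addition: v_total = v_object + v_platform
v_total = 5 + 4
v_total = 9 m/s

9 m/s


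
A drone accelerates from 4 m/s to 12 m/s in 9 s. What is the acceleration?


Given: initial velocity v0 = 4 m/s, final velocity v = 12 m/s, time t = 9 s
Using a = (v - v0) / t
a = (12 - 4) / 9
a = 8 / 9
a = 8/9 m/s^2

8/9 m/s^2


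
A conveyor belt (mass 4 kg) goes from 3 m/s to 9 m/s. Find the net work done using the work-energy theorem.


Given: m = 4 kg, v0 = 3 m/s, v = 9 m/s
Using W = (1/2)*m*(v^2 - v0^2)
v^2 = 9^2 = 81
v0^2 = 3^2 = 9
v^2 - v0^2 = 81 - 9 = 72
W = (1/2)*4*72 = 144 J

144 J


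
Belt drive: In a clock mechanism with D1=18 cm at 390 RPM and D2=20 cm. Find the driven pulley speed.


Given: D1 = 18 cm, w1 = 390 RPM, D2 = 20 cm
Using D1*w1 = D2*w2
w2 = D1*w1 / D2
w2 = 18*390 / 20
w2 = 7020 / 20
w2 = 351 RPM

351 RPM


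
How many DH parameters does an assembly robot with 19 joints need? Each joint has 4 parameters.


Given: 19 joints, 4 DH parameters per joint (d, theta, a, alpha)
Total DH parameters = number_of_joints * 4
Total = 19 * 4
Total = 76

76


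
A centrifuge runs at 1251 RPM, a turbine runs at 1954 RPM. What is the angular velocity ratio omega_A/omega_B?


Given: RPM_A = 1251, RPM_B = 1954
omega = 2*pi*RPM/60, so omega_A/omega_B = RPM_A / RPM_B
omega_A/omega_B = 1251 / 1954
omega_A/omega_B = 1251/1954

1251/1954


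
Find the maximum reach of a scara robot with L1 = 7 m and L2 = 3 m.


Given: L1 = 7 m, L2 = 3 m
For a 2-link planar arm, max reach = L1 + L2 (fully extended)
Max reach = 7 + 3
Max reach = 10 m

10 m


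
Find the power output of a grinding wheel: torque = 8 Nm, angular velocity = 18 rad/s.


Given: tau = 8 Nm, omega = 18 rad/s
Using P = tau * omega
P = 8 * 18
P = 144 W

144 W


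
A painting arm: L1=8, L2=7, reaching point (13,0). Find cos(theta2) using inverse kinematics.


Given: L1 = 8, L2 = 7, target (x, y) = (13, 0)
Using cos(theta2) = (x^2 + y^2 - L1^2 - L2^2) / (2*L1*L2)
x^2 + y^2 = 13^2 + 0 = 169
L1^2 + L2^2 = 64 + 49 = 113
Numerator = 169 - 113 = 56
Denominator = 2*8*7 = 112
cos(theta2) = 56/112 = 1/2

1/2


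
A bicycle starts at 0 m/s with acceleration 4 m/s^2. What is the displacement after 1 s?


Given: v0 = 0 m/s, a = 4 m/s^2, t = 1 s
Using s = v0*t + (1/2)*a*t^2
s = 0*1 + (1/2)*4*1^2
s = 0 + (1/2)*4
s = 0 + 2
s = 2

2 m


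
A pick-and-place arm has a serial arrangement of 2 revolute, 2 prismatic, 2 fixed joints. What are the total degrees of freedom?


Given: serial robot with 2 revolute, 2 prismatic, 2 fixed joints
DOF contribution per joint type: revolute=1, prismatic=1, spherical=3, fixed=0
DOF = 2*1 + 2*1 + 2*0
DOF = 4

4


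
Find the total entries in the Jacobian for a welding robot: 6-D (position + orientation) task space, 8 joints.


Given: task space dimension = 6, joints = 8
Jacobian is a 6 x 8 matrix
Total entries = rows * columns
Total = 6 * 8
Total = 48

48


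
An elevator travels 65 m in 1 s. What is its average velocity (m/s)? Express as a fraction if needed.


Given: distance d = 65 m, time t = 1 s
Using v = d / t
v = 65 / 1
v = 65 m/s

65 m/s


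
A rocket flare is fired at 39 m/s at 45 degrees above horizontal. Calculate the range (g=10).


Given: v0 = 39 m/s, theta = 45 deg, g = 10 m/s^2
sin(2*45) = sin(90) = 1
Using R = v0^2 * sin(2*theta) / g
R = 39^2 * 1 / 10
R = 1521 / 10
R = 1521/10 m

1521/10 m


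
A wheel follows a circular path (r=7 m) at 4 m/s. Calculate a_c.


Given: v = 4 m/s, r = 7 m
Using a_c = v^2 / r
a_c = 4^2 / 7
a_c = 16 / 7
a_c = 16/7 m/s^2

16/7 m/s^2


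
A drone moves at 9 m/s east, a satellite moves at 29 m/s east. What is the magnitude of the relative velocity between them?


Given: v_A = 9 m/s east, v_B = 29 m/s east
Both move in the same direction; relative speed = |v_A - v_B|
|9 - 29| = |-20|
= 20 m/s

20 m/s


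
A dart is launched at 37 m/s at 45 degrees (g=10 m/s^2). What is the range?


Given: v0 = 37 m/s, theta = 45 deg, g = 10 m/s^2
sin(2*45) = sin(90) = 1
Using R = v0^2 * sin(2*theta) / g
R = 37^2 * 1 / 10
R = 1369 / 10
R = 1369/10 m

1369/10 m


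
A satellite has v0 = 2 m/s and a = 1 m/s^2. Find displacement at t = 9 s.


Given: v0 = 2 m/s, a = 1 m/s^2, t = 9 s
Using s = v0*t + (1/2)*a*t^2
s = 2*9 + (1/2)*1*9^2
s = 18 + (1/2)*81
s = 18 + 81/2
s = 117/2

117/2 m


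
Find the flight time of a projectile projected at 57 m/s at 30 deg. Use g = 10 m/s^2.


Given: v0 = 57 m/s, theta = 30 deg, g = 10 m/s^2
sin(30) = 1/2
Using T = 2*v0*sin(theta) / g
T = 2*57*1/2 / 10
T = 57 / 10
T = 57/10 s

57/10 s


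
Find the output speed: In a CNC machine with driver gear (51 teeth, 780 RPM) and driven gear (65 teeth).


Given: N1 = 51 teeth, w1 = 780 RPM, N2 = 65 teeth
Using N1*w1 = N2*w2
w2 = N1*w1 / N2
w2 = 51*780 / 65
w2 = 39780 / 65
w2 = 612 RPM

612 RPM


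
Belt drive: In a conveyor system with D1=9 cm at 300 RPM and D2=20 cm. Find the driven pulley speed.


Given: D1 = 9 cm, w1 = 300 RPM, D2 = 20 cm
Using D1*w1 = D2*w2
w2 = D1*w1 / D2
w2 = 9*300 / 20
w2 = 2700 / 20
w2 = 135 RPM

135 RPM


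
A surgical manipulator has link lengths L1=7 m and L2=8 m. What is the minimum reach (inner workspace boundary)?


Given: L1 = 7 m, L2 = 8 m
For a 2-link planar arm, min reach = |L1 - L2| (second link folded back)
Min reach = |7 - 8|
Min reach = 1 m

1 m


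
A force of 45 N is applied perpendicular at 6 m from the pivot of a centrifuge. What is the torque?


Given: F = 45 N, r = 6 m, angle = 90 deg (perpendicular)
Using tau = F * r * sin(90)
sin(90) = 1
tau = 45 * 6 * 1
tau = 270 Nm

270 Nm


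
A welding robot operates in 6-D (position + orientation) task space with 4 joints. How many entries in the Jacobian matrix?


Given: task space dimension = 6, joints = 4
Jacobian is a 6 x 4 matrix
Total entries = rows * columns
Total = 6 * 4
Total = 24

24


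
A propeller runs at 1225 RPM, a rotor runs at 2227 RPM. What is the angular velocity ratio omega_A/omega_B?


Given: RPM_A = 1225, RPM_B = 2227
omega = 2*pi*RPM/60, so omega_A/omega_B = RPM_A / RPM_B
omega_A/omega_B = 1225 / 2227
omega_A/omega_B = 1225/2227

1225/2227


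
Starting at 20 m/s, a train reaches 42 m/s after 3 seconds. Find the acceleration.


Given: initial velocity v0 = 20 m/s, final velocity v = 42 m/s, time t = 3 s
Using a = (v - v0) / t
a = (42 - 20) / 3
a = 22 / 3
a = 22/3 m/s^2

22/3 m/s^2


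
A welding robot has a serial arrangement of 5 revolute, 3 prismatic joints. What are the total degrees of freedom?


Given: serial robot with 5 revolute, 3 prismatic joints
DOF contribution per joint type: revolute=1, prismatic=1, spherical=3, fixed=0
DOF = 5*1 + 3*1
DOF = 8

8


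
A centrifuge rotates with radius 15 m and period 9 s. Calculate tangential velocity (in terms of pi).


Given: radius r = 15 m, period T = 9 s
Using v = 2*pi*r / T
v = 2*pi*15 / 9
v = 30*pi / 9
v = 10/3*pi m/s

10/3*pi m/s


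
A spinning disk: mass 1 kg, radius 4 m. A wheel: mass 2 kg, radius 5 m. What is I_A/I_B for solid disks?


Given: M1=1 kg, R1=4 m, M2=2 kg, R2=5 m
For a disk: I = (1/2)*M*R^2, so I_A/I_B = (M1*R1^2)/(M2*R2^2)
M1*R1^2 = 1*16 = 16
M2*R2^2 = 2*25 = 50
I_A/I_B = 16/50 = 8/25

8/25


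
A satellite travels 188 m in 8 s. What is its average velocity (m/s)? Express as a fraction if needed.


Given: distance d = 188 m, time t = 8 s
Using v = d / t
v = 188 / 8
v = 47/2 m/s

47/2 m/s


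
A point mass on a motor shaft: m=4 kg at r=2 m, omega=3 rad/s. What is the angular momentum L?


Given: m = 4 kg, r = 2 m, omega = 3 rad/s
For a point mass: I = m*r^2
I = 4*2^2 = 4*4 = 16
L = I*omega = 16*3
L = 48 kg*m^2/s

48 kg*m^2/s


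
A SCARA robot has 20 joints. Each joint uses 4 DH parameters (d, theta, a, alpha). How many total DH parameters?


Given: 20 joints, 4 DH parameters per joint (d, theta, a, alpha)
Total DH parameters = number_of_joints * 4
Total = 20 * 4
Total = 80

80


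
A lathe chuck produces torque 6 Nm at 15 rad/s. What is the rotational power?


Given: tau = 6 Nm, omega = 15 rad/s
Using P = tau * omega
P = 6 * 15
P = 90 W

90 W


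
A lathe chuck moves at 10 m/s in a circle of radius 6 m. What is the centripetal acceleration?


Given: v = 10 m/s, r = 6 m
Using a_c = v^2 / r
a_c = 10^2 / 6
a_c = 100 / 6
a_c = 50/3 m/s^2

50/3 m/s^2


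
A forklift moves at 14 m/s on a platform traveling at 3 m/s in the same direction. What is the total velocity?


Given: object velocity = 14 m/s, platform velocity = 3 m/s (same direction)
Using classical velocity addition: v_total = v_object + v_platform
v_total = 14 + 3
v_total = 17 m/s

17 m/s


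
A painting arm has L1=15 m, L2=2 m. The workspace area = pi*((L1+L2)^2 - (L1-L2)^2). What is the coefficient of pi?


Given: L1 = 15, L2 = 2
(L1+L2)^2 = (17)^2 = 289
(L1-L2)^2 = (13)^2 = 169
Difference = 289 - 169 = 120
This equals 4*L1*L2 = 4*15*2 = 120
Workspace area = 120*pi

120


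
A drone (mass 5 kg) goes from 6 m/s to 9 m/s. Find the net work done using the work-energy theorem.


Given: m = 5 kg, v0 = 6 m/s, v = 9 m/s
Using W = (1/2)*m*(v^2 - v0^2)
v^2 = 9^2 = 81
v0^2 = 6^2 = 36
v^2 - v0^2 = 81 - 36 = 45
W = (1/2)*5*45 = 225/2 J

225/2 J


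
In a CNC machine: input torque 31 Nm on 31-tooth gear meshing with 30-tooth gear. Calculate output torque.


Given: N1 = 31, N2 = 30, T1 = 31 Nm
Using T2/T1 = N2/N1
T2 = T1 * N2 / N1
T2 = 31 * 30 / 31
T2 = 930 / 31
T2 = 30 Nm

30 Nm


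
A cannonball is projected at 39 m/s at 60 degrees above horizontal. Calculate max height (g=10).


Given: v0 = 39 m/s, theta = 60 deg, g = 10 m/s^2
sin^2(60) = 3/4
Using H = v0^2 * sin^2(theta) / (2*g)
H = 39^2 * 3/4 / (2*10)
H = 1521 * 3/4 / 20
H = 4563/4 / 20
H = 4563/80 m

4563/80 m


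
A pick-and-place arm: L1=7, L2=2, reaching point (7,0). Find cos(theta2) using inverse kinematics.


Given: L1 = 7, L2 = 2, target (x, y) = (7, 0)
Using cos(theta2) = (x^2 + y^2 - L1^2 - L2^2) / (2*L1*L2)
x^2 + y^2 = 7^2 + 0 = 49
L1^2 + L2^2 = 49 + 4 = 53
Numerator = 49 - 53 = -4
Denominator = 2*7*2 = 28
cos(theta2) = -4/28 = -1/7

-1/7


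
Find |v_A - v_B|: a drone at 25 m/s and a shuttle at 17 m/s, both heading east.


Given: v_A = 25 m/s east, v_B = 17 m/s east
Both move in the same direction; relative speed = |v_A - v_B|
|25 - 17| = |8|
= 8 m/s

8 m/s


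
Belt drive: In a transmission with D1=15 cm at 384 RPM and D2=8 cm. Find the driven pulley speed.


Given: D1 = 15 cm, w1 = 384 RPM, D2 = 8 cm
Using D1*w1 = D2*w2
w2 = D1*w1 / D2
w2 = 15*384 / 8
w2 = 5760 / 8
w2 = 720 RPM

720 RPM


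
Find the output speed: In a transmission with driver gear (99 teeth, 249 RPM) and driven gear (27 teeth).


Given: N1 = 99 teeth, w1 = 249 RPM, N2 = 27 teeth
Using N1*w1 = N2*w2
w2 = N1*w1 / N2
w2 = 99*249 / 27
w2 = 24651 / 27
w2 = 913 RPM

913 RPM


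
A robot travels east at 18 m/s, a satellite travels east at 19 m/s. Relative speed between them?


Given: v_A = 18 m/s east, v_B = 19 m/s east
Both move in the same direction; relative speed = |v_A - v_B|
|18 - 19| = |-1|
= 1 m/s

1 m/s


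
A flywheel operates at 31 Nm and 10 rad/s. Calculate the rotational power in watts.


Given: tau = 31 Nm, omega = 10 rad/s
Using P = tau * omega
P = 31 * 10
P = 310 W

310 W


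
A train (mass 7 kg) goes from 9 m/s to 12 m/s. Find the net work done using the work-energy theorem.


Given: m = 7 kg, v0 = 9 m/s, v = 12 m/s
Using W = (1/2)*m*(v^2 - v0^2)
v^2 = 12^2 = 144
v0^2 = 9^2 = 81
v^2 - v0^2 = 144 - 81 = 63
W = (1/2)*7*63 = 441/2 J

441/2 J


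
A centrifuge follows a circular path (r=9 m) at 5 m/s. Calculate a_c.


Given: v = 5 m/s, r = 9 m
Using a_c = v^2 / r
a_c = 5^2 / 9
a_c = 25 / 9
a_c = 25/9 m/s^2

25/9 m/s^2


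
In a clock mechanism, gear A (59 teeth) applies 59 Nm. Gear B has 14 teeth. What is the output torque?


Given: N1 = 59, N2 = 14, T1 = 59 Nm
Using T2/T1 = N2/N1
T2 = T1 * N2 / N1
T2 = 59 * 14 / 59
T2 = 826 / 59
T2 = 14 Nm

14 Nm


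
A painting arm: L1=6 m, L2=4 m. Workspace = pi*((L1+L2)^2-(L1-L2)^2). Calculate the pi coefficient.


Given: L1 = 6, L2 = 4
(L1+L2)^2 = (10)^2 = 100
(L1-L2)^2 = (2)^2 = 4
Difference = 100 - 4 = 96
This equals 4*L1*L2 = 4*6*4 = 96
Workspace area = 96*pi

96


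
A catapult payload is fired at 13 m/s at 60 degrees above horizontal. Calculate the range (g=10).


Given: v0 = 13 m/s, theta = 60 deg, g = 10 m/s^2
sin(2*60) = sin(120) = sqrt(3)/2
Using R = v0^2 * sin(2*theta) / g
R = 13^2 * (sqrt(3)/2) / 10
R = 169 * sqrt(3) / 20
R = 169/20*sqrt(3) m

169/20*sqrt(3) m


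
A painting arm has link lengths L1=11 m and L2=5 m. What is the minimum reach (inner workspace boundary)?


Given: L1 = 11 m, L2 = 5 m
For a 2-link planar arm, min reach = |L1 - L2| (second link folded back)
Min reach = |11 - 5|
Min reach = 6 m

6 m


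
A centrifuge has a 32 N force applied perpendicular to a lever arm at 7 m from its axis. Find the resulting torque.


Given: F = 32 N, r = 7 m, angle = 90 deg (perpendicular)
Using tau = F * r * sin(90)
sin(90) = 1
tau = 32 * 7 * 1
tau = 224 Nm

224 Nm


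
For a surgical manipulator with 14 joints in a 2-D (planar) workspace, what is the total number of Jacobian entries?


Given: task space dimension = 2, joints = 14
Jacobian is a 2 x 14 matrix
Total entries = rows * columns
Total = 2 * 14
Total = 28

28


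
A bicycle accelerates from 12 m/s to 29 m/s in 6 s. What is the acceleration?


Given: initial velocity v0 = 12 m/s, final velocity v = 29 m/s, time t = 6 s
Using a = (v - v0) / t
a = (29 - 12) / 6
a = 17 / 6
a = 17/6 m/s^2

17/6 m/s^2


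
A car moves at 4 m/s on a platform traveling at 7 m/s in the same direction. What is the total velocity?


Given: object velocity = 4 m/s, platform velocity = 7 m/s (same direction)
Using classical velocity addition: v_total = v_object + v_platform
v_total = 4 + 7
v_total = 11 m/s

11 m/s


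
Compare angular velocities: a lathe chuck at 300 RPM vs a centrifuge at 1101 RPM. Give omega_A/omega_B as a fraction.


Given: RPM_A = 300, RPM_B = 1101
omega = 2*pi*RPM/60, so omega_A/omega_B = RPM_A / RPM_B
omega_A/omega_B = 300 / 1101
omega_A/omega_B = 100/367

100/367


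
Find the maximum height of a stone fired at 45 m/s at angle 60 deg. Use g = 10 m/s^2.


Given: v0 = 45 m/s, theta = 60 deg, g = 10 m/s^2
sin^2(60) = 3/4
Using H = v0^2 * sin^2(theta) / (2*g)
H = 45^2 * 3/4 / (2*10)
H = 2025 * 3/4 / 20
H = 6075/4 / 20
H = 1215/16 m

1215/16 m


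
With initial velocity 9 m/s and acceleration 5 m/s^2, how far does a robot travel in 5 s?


Given: v0 = 9 m/s, a = 5 m/s^2, t = 5 s
Using s = v0*t + (1/2)*a*t^2
s = 9*5 + (1/2)*5*5^2
s = 45 + (1/2)*125
s = 45 + 125/2
s = 215/2

215/2 m


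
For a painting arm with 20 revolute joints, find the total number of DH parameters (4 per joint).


Given: 20 joints, 4 DH parameters per joint (d, theta, a, alpha)
Total DH parameters = number_of_joints * 4
Total = 20 * 4
Total = 80

80


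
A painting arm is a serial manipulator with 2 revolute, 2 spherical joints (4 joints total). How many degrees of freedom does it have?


Given: serial robot with 2 revolute, 2 spherical joints
DOF contribution per joint type: revolute=1, prismatic=1, spherical=3, fixed=0
DOF = 2*1 + 2*3
DOF = 8

8


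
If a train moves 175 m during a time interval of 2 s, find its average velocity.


Given: distance d = 175 m, time t = 2 s
Using v = d / t
v = 175 / 2
v = 175/2 m/s

175/2 m/s


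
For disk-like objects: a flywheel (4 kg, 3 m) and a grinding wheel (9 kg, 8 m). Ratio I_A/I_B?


Given: M1=4 kg, R1=3 m, M2=9 kg, R2=8 m
For a disk: I = (1/2)*M*R^2, so I_A/I_B = (M1*R1^2)/(M2*R2^2)
M1*R1^2 = 4*9 = 36
M2*R2^2 = 9*64 = 576
I_A/I_B = 36/576 = 1/16

1/16


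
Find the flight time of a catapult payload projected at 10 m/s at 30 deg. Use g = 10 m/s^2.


Given: v0 = 10 m/s, theta = 30 deg, g = 10 m/s^2
sin(30) = 1/2
Using T = 2*v0*sin(theta) / g
T = 2*10*1/2 / 10
T = 10 / 10
T = 1 s

1 s


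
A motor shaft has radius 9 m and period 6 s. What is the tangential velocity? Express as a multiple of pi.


Given: radius r = 9 m, period T = 6 s
Using v = 2*pi*r / T
v = 2*pi*9 / 6
v = 18*pi / 6
v = 3*pi m/s

3*pi m/s


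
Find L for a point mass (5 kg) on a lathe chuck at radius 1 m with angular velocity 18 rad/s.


Given: m = 5 kg, r = 1 m, omega = 18 rad/s
For a point mass: I = m*r^2
I = 5*1^2 = 5*1 = 5
L = I*omega = 5*18
L = 90 kg*m^2/s

90 kg*m^2/s


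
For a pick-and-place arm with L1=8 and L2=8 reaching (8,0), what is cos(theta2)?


Given: L1 = 8, L2 = 8, target (x, y) = (8, 0)
Using cos(theta2) = (x^2 + y^2 - L1^2 - L2^2) / (2*L1*L2)
x^2 + y^2 = 8^2 + 0 = 64
L1^2 + L2^2 = 64 + 64 = 128
Numerator = 64 - 128 = -64
Denominator = 2*8*8 = 128
cos(theta2) = -64/128 = -1/2

-1/2


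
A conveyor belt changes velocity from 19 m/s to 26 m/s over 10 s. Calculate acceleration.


Given: initial velocity v0 = 19 m/s, final velocity v = 26 m/s, time t = 10 s
Using a = (v - v0) / t
a = (26 - 19) / 10
a = 7 / 10
a = 7/10 m/s^2

7/10 m/s^2


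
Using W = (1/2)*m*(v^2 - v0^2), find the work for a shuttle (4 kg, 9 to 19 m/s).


Given: m = 4 kg, v0 = 9 m/s, v = 19 m/s
Using W = (1/2)*m*(v^2 - v0^2)
v^2 = 19^2 = 361
v0^2 = 9^2 = 81
v^2 - v0^2 = 361 - 81 = 280
W = (1/2)*4*280 = 560 J

560 J


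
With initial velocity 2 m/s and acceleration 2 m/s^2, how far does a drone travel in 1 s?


Given: v0 = 2 m/s, a = 2 m/s^2, t = 1 s
Using s = v0*t + (1/2)*a*t^2
s = 2*1 + (1/2)*2*1^2
s = 2 + (1/2)*2
s = 2 + 1
s = 3

3 m


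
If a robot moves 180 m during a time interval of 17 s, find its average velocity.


Given: distance d = 180 m, time t = 17 s
Using v = d / t
v = 180 / 17
v = 180/17 m/s

180/17 m/s


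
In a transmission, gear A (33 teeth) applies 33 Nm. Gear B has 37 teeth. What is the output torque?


Given: N1 = 33, N2 = 37, T1 = 33 Nm
Using T2/T1 = N2/N1
T2 = T1 * N2 / N1
T2 = 33 * 37 / 33
T2 = 1221 / 33
T2 = 37 Nm

37 Nm


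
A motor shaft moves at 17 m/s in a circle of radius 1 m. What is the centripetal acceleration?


Given: v = 17 m/s, r = 1 m
Using a_c = v^2 / r
a_c = 17^2 / 1
a_c = 289 / 1
a_c = 289 m/s^2

289 m/s^2


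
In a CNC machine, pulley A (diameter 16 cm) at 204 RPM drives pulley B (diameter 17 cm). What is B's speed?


Given: D1 = 16 cm, w1 = 204 RPM, D2 = 17 cm
Using D1*w1 = D2*w2
w2 = D1*w1 / D2
w2 = 16*204 / 17
w2 = 3264 / 17
w2 = 192 RPM

192 RPM


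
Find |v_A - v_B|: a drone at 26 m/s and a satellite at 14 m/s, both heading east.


Given: v_A = 26 m/s east, v_B = 14 m/s east
Both move in the same direction; relative speed = |v_A - v_B|
|26 - 14| = |12|
= 12 m/s

12 m/s


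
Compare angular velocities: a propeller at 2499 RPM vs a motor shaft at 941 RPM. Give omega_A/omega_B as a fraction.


Given: RPM_A = 2499, RPM_B = 941
omega = 2*pi*RPM/60, so omega_A/omega_B = RPM_A / RPM_B
omega_A/omega_B = 2499 / 941
omega_A/omega_B = 2499/941

2499/941


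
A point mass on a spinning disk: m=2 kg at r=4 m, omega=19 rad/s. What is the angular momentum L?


Given: m = 2 kg, r = 4 m, omega = 19 rad/s
For a point mass: I = m*r^2
I = 2*4^2 = 2*16 = 32
L = I*omega = 32*19
L = 608 kg*m^2/s

608 kg*m^2/s


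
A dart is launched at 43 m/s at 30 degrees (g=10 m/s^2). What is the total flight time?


Given: v0 = 43 m/s, theta = 30 deg, g = 10 m/s^2
sin(30) = 1/2
Using T = 2*v0*sin(theta) / g
T = 2*43*1/2 / 10
T = 43 / 10
T = 43/10 s

43/10 s


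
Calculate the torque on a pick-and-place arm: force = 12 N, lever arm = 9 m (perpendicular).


Given: F = 12 N, r = 9 m, angle = 90 deg (perpendicular)
Using tau = F * r * sin(90)
sin(90) = 1
tau = 12 * 9 * 1
tau = 108 Nm

108 Nm


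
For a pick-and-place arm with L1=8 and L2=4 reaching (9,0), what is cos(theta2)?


Given: L1 = 8, L2 = 4, target (x, y) = (9, 0)
Using cos(theta2) = (x^2 + y^2 - L1^2 - L2^2) / (2*L1*L2)
x^2 + y^2 = 9^2 + 0 = 81
L1^2 + L2^2 = 64 + 16 = 80
Numerator = 81 - 80 = 1
Denominator = 2*8*4 = 64
cos(theta2) = 1/64 = 1/64

1/64


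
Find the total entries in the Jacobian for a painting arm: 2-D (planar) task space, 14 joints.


Given: task space dimension = 2, joints = 14
Jacobian is a 2 x 14 matrix
Total entries = rows * columns
Total = 2 * 14
Total = 28

28


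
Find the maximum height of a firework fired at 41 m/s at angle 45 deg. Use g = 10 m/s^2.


Given: v0 = 41 m/s, theta = 45 deg, g = 10 m/s^2
sin^2(45) = 1/2
Using H = v0^2 * sin^2(theta) / (2*g)
H = 41^2 * 1/2 / (2*10)
H = 1681 * 1/2 / 20
H = 1681/2 / 20
H = 1681/40 m

1681/40 m


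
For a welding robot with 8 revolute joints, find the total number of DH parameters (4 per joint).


Given: 8 joints, 4 DH parameters per joint (d, theta, a, alpha)
Total DH parameters = number_of_joints * 4
Total = 8 * 4
Total = 32

32


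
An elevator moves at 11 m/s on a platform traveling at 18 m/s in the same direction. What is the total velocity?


Given: object velocity = 11 m/s, platform velocity = 18 m/s (same direction)
Using classical velocity addition: v_total = v_object + v_platform
v_total = 11 + 18
v_total = 29 m/s

29 m/s


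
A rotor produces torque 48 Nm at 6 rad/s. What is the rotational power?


Given: tau = 48 Nm, omega = 6 rad/s
Using P = tau * omega
P = 48 * 6
P = 288 W

288 W


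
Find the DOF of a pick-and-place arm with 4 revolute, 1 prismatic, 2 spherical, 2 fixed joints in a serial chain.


Given: serial robot with 4 revolute, 1 prismatic, 2 spherical, 2 fixed joints
DOF contribution per joint type: revolute=1, prismatic=1, spherical=3, fixed=0
DOF = 4*1 + 1*1 + 2*3 + 2*0
DOF = 11

11


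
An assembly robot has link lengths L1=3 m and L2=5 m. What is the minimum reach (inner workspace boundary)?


Given: L1 = 3 m, L2 = 5 m
For a 2-link planar arm, min reach = |L1 - L2| (second link folded back)
Min reach = |3 - 5|
Min reach = 2 m

2 m


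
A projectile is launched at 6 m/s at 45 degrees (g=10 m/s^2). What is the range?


Given: v0 = 6 m/s, theta = 45 deg, g = 10 m/s^2
sin(2*45) = sin(90) = 1
Using R = v0^2 * sin(2*theta) / g
R = 6^2 * 1 / 10
R = 36 / 10
R = 18/5 m

18/5 m


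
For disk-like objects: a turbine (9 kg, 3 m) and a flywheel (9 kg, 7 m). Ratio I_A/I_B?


Given: M1=9 kg, R1=3 m, M2=9 kg, R2=7 m
For a disk: I = (1/2)*M*R^2, so I_A/I_B = (M1*R1^2)/(M2*R2^2)
M1*R1^2 = 9*9 = 81
M2*R2^2 = 9*49 = 441
I_A/I_B = 81/441 = 9/49

9/49


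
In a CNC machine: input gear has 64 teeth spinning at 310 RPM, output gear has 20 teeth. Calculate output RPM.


Given: N1 = 64 teeth, w1 = 310 RPM, N2 = 20 teeth
Using N1*w1 = N2*w2
w2 = N1*w1 / N2
w2 = 64*310 / 20
w2 = 19840 / 20
w2 = 992 RPM

992 RPM


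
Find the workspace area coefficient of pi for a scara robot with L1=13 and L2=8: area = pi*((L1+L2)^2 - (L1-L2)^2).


Given: L1 = 13, L2 = 8
(L1+L2)^2 = (21)^2 = 441
(L1-L2)^2 = (5)^2 = 25
Difference = 441 - 25 = 416
This equals 4*L1*L2 = 4*13*8 = 416
Workspace area = 416*pi

416


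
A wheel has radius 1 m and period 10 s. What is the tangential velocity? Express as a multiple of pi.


Given: radius r = 1 m, period T = 10 s
Using v = 2*pi*r / T
v = 2*pi*1 / 10
v = 2*pi / 10
v = 1/5*pi m/s

1/5*pi m/s


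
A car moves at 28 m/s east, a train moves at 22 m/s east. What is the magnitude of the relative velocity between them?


Given: v_A = 28 m/s east, v_B = 22 m/s east
Both move in the same direction; relative speed = |v_A - v_B|
|28 - 22| = |6|
= 6 m/s

6 m/s


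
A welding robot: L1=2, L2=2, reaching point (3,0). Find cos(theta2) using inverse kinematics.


Given: L1 = 2, L2 = 2, target (x, y) = (3, 0)
Using cos(theta2) = (x^2 + y^2 - L1^2 - L2^2) / (2*L1*L2)
x^2 + y^2 = 3^2 + 0 = 9
L1^2 + L2^2 = 4 + 4 = 8
Numerator = 9 - 8 = 1
Denominator = 2*2*2 = 8
cos(theta2) = 1/8 = 1/8

1/8


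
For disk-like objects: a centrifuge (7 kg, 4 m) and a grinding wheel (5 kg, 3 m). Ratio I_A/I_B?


Given: M1=7 kg, R1=4 m, M2=5 kg, R2=3 m
For a disk: I = (1/2)*M*R^2, so I_A/I_B = (M1*R1^2)/(M2*R2^2)
M1*R1^2 = 7*16 = 112
M2*R2^2 = 5*9 = 45
I_A/I_B = 112/45 = 112/45

112/45


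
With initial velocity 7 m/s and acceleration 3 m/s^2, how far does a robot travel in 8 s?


Given: v0 = 7 m/s, a = 3 m/s^2, t = 8 s
Using s = v0*t + (1/2)*a*t^2
s = 7*8 + (1/2)*3*8^2
s = 56 + (1/2)*192
s = 56 + 96
s = 152

152 m


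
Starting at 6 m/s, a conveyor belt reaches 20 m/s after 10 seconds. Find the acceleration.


Given: initial velocity v0 = 6 m/s, final velocity v = 20 m/s, time t = 10 s
Using a = (v - v0) / t
a = (20 - 6) / 10
a = 14 / 10
a = 7/5 m/s^2

7/5 m/s^2


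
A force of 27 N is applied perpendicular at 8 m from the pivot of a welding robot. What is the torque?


Given: F = 27 N, r = 8 m, angle = 90 deg (perpendicular)
Using tau = F * r * sin(90)
sin(90) = 1
tau = 27 * 8 * 1
tau = 216 Nm

216 Nm


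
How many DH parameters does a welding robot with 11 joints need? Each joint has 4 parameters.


Given: 11 joints, 4 DH parameters per joint (d, theta, a, alpha)
Total DH parameters = number_of_joints * 4
Total = 11 * 4
Total = 44

44


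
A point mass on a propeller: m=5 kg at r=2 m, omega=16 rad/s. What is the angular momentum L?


Given: m = 5 kg, r = 2 m, omega = 16 rad/s
For a point mass: I = m*r^2
I = 5*2^2 = 5*4 = 20
L = I*omega = 20*16
L = 320 kg*m^2/s

320 kg*m^2/s


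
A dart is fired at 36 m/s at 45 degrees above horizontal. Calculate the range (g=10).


Given: v0 = 36 m/s, theta = 45 deg, g = 10 m/s^2
sin(2*45) = sin(90) = 1
Using R = v0^2 * sin(2*theta) / g
R = 36^2 * 1 / 10
R = 1296 / 10
R = 648/5 m

648/5 m


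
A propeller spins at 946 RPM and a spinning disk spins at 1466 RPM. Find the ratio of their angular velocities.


Given: RPM_A = 946, RPM_B = 1466
omega = 2*pi*RPM/60, so omega_A/omega_B = RPM_A / RPM_B
omega_A/omega_B = 946 / 1466
omega_A/omega_B = 473/733

473/733


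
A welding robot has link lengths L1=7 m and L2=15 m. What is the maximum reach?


Given: L1 = 7 m, L2 = 15 m
For a 2-link planar arm, max reach = L1 + L2 (fully extended)
Max reach = 7 + 15
Max reach = 22 m

22 m


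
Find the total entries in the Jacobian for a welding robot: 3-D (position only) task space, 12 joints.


Given: task space dimension = 3, joints = 12
Jacobian is a 3 x 12 matrix
Total entries = rows * columns
Total = 3 * 12
Total = 36

36


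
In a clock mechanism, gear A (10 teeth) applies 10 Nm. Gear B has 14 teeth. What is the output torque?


Given: N1 = 10, N2 = 14, T1 = 10 Nm
Using T2/T1 = N2/N1
T2 = T1 * N2 / N1
T2 = 10 * 14 / 10
T2 = 140 / 10
T2 = 14 Nm

14 Nm


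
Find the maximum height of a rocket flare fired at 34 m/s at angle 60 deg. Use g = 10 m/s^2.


Given: v0 = 34 m/s, theta = 60 deg, g = 10 m/s^2
sin^2(60) = 3/4
Using H = v0^2 * sin^2(theta) / (2*g)
H = 34^2 * 3/4 / (2*10)
H = 1156 * 3/4 / 20
H = 867 / 20
H = 867/20 m

867/20 m


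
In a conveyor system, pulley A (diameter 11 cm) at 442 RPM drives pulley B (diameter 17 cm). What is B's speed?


Given: D1 = 11 cm, w1 = 442 RPM, D2 = 17 cm
Using D1*w1 = D2*w2
w2 = D1*w1 / D2
w2 = 11*442 / 17
w2 = 4862 / 17
w2 = 286 RPM

286 RPM


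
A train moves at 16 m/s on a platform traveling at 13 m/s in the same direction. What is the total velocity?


Given: object velocity = 16 m/s, platform velocity = 13 m/s (same direction)
Using classical velocity addition: v_total = v_object + v_platform
v_total = 16 + 13
v_total = 29 m/s

29 m/s


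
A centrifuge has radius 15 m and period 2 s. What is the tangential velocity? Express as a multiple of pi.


Given: radius r = 15 m, period T = 2 s
Using v = 2*pi*r / T
v = 2*pi*15 / 2
v = 30*pi / 2
v = 15*pi m/s

15*pi m/s


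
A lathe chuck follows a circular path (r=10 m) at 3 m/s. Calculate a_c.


Given: v = 3 m/s, r = 10 m
Using a_c = v^2 / r
a_c = 3^2 / 10
a_c = 9 / 10
a_c = 9/10 m/s^2

9/10 m/s^2


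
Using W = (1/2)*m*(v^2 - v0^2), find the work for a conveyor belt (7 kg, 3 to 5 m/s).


Given: m = 7 kg, v0 = 3 m/s, v = 5 m/s
Using W = (1/2)*m*(v^2 - v0^2)
v^2 = 5^2 = 25
v0^2 = 3^2 = 9
v^2 - v0^2 = 25 - 9 = 16
W = (1/2)*7*16 = 56 J

56 J


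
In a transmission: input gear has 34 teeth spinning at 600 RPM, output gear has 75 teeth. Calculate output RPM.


Given: N1 = 34 teeth, w1 = 600 RPM, N2 = 75 teeth
Using N1*w1 = N2*w2
w2 = N1*w1 / N2
w2 = 34*600 / 75
w2 = 20400 / 75
w2 = 272 RPM

272 RPM


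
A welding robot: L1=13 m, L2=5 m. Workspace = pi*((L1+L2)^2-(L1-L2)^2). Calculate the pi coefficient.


Given: L1 = 13, L2 = 5
(L1+L2)^2 = (18)^2 = 324
(L1-L2)^2 = (8)^2 = 64
Difference = 324 - 64 = 260
This equals 4*L1*L2 = 4*13*5 = 260
Workspace area = 260*pi

260


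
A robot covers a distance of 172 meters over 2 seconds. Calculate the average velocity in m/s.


Given: distance d = 172 m, time t = 2 s
Using v = d / t
v = 172 / 2
v = 86 m/s

86 m/s


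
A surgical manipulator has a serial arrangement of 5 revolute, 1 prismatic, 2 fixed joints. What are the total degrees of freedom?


Given: serial robot with 5 revolute, 1 prismatic, 2 fixed joints
DOF contribution per joint type: revolute=1, prismatic=1, spherical=3, fixed=0
DOF = 5*1 + 1*1 + 2*0
DOF = 6

6


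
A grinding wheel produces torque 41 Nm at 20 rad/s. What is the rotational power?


Given: tau = 41 Nm, omega = 20 rad/s
Using P = tau * omega
P = 41 * 20
P = 820 W

820 W


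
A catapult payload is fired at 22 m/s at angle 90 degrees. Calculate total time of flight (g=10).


Given: v0 = 22 m/s, theta = 90 deg, g = 10 m/s^2
sin(90) = 1
Using T = 2*v0*sin(theta) / g
T = 2*22*1 / 10
T = 44 / 10
T = 22/5 s

22/5 s


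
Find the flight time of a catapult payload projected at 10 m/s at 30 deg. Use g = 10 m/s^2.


Given: v0 = 10 m/s, theta = 30 deg, g = 10 m/s^2
sin(30) = 1/2
Using T = 2*v0*sin(theta) / g
T = 2*10*1/2 / 10
T = 10 / 10
T = 1 s

1 s


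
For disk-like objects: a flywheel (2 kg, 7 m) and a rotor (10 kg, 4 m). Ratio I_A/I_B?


Given: M1=2 kg, R1=7 m, M2=10 kg, R2=4 m
For a disk: I = (1/2)*M*R^2, so I_A/I_B = (M1*R1^2)/(M2*R2^2)
M1*R1^2 = 2*49 = 98
M2*R2^2 = 10*16 = 160
I_A/I_B = 98/160 = 49/80

49/80


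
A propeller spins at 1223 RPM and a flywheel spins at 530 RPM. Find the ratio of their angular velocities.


Given: RPM_A = 1223, RPM_B = 530
omega = 2*pi*RPM/60, so omega_A/omega_B = RPM_A / RPM_B
omega_A/omega_B = 1223 / 530
omega_A/omega_B = 1223/530

1223/530


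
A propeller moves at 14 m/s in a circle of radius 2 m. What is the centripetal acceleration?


Given: v = 14 m/s, r = 2 m
Using a_c = v^2 / r
a_c = 14^2 / 2
a_c = 196 / 2
a_c = 98 m/s^2

98 m/s^2


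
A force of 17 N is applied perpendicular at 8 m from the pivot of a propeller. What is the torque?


Given: F = 17 N, r = 8 m, angle = 90 deg (perpendicular)
Using tau = F * r * sin(90)
sin(90) = 1
tau = 17 * 8 * 1
tau = 136 Nm

136 Nm


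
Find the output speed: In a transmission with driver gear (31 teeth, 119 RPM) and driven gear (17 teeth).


Given: N1 = 31 teeth, w1 = 119 RPM, N2 = 17 teeth
Using N1*w1 = N2*w2
w2 = N1*w1 / N2
w2 = 31*119 / 17
w2 = 3689 / 17
w2 = 217 RPM

217 RPM


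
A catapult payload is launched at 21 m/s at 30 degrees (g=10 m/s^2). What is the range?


Given: v0 = 21 m/s, theta = 30 deg, g = 10 m/s^2
sin(2*30) = sin(60) = sqrt(3)/2
Using R = v0^2 * sin(2*theta) / g
R = 21^2 * (sqrt(3)/2) / 10
R = 441 * sqrt(3) / 20
R = 441/20*sqrt(3) m

441/20*sqrt(3) m


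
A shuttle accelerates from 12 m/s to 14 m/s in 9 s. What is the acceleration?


Given: initial velocity v0 = 12 m/s, final velocity v = 14 m/s, time t = 9 s
Using a = (v - v0) / t
a = (14 - 12) / 9
a = 2 / 9
a = 2/9 m/s^2

2/9 m/s^2


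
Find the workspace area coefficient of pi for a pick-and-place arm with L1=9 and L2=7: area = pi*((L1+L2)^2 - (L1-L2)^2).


Given: L1 = 9, L2 = 7
(L1+L2)^2 = (16)^2 = 256
(L1-L2)^2 = (2)^2 = 4
Difference = 256 - 4 = 252
This equals 4*L1*L2 = 4*9*7 = 252
Workspace area = 252*pi

252


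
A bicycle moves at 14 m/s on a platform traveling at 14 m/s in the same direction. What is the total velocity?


Given: object velocity = 14 m/s, platform velocity = 14 m/s (same direction)
Using classical velocity addition: v_total = v_object + v_platform
v_total = 14 + 14
v_total = 28 m/s

28 m/s
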